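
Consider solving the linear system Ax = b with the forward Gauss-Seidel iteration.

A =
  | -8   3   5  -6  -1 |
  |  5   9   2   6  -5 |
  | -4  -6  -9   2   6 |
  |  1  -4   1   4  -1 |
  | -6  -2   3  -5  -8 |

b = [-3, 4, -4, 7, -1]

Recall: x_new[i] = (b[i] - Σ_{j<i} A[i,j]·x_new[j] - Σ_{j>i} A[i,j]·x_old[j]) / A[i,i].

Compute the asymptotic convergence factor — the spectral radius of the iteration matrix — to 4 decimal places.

1.2766

A = D + L + U where D = diag(-8, 9, -9, 4, -8).
T_GS = -(D+L)⁻¹U: row 0 first, T[0,3] = -(-6)/(-8) = -0.7500; later rows by forward substitution.
  T[0,:] = [+0.0000, +0.3750, +0.6250, -0.7500, -0.1250]
  T[1,:] = [+0.0000, -0.2083, -0.5694, -0.2500, +0.6250]
  T[2,:] = [+0.0000, -0.0278, +0.1019, +0.7222, +0.3056]
  T[3,:] = [+0.0000, -0.2951, -0.7512, -0.2431, +0.8299]
  T[4,:] = [+0.0000, -0.0551, +0.1813, +1.0477, -0.4666]
|eigenvalues of T|: 1.2766, 0.5605, 0.5605, 0.0087, 0.0000.
ρ = 1.2766; 1.2766 > 1 ⇒ diverges.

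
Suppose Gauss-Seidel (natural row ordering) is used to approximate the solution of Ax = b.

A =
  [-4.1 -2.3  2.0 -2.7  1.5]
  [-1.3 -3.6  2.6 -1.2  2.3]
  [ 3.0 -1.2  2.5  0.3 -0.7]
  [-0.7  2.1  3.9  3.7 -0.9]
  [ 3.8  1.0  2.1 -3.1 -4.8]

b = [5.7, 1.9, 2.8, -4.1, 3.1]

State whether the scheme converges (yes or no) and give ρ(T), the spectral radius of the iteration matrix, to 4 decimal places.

no, ρ = 1.3104

Write A = D+L+U with D = diag(-4.1, -3.6, 2.5, 3.7, -4.8).
Gauss-Seidel: T = -(D+L)⁻¹U, row 0 first, T[0,4] = -(1.5)/(-4.1) = +0.3659; later rows by forward substitution.
  T[0,:] = [+0.0000  -0.5610  +0.4878  -0.6585  +0.3659]
  T[1,:] = [+0.0000  +0.2026  +0.5461  -0.0955  +0.5068]
  T[2,:] = [+0.0000  +0.7704  -0.3233  +0.6244  +0.0842]
  T[3,:] = [+0.0000  -1.0332  +0.1231  -0.7285  -0.0640]
  T[4,:] = [+0.0000  +0.6024  +0.2790  +0.2024  +0.4734]
|eigenvalues of T|: 1.3104, 1.0080, 0.0842, 0.0842, 0.0000.
ρ(T) = max|λ| = 1.3104; 1.3104 > 1: divergent.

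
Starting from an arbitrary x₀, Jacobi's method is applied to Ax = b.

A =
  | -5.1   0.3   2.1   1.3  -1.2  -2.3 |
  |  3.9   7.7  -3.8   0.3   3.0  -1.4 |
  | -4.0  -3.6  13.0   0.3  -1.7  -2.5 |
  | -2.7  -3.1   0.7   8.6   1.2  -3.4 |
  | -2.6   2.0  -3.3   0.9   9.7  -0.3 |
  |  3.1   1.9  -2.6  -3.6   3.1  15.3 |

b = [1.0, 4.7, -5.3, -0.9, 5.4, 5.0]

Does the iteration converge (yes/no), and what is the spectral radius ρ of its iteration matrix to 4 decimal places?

yes, ρ = 0.9053

Write A = D+L+U with D = diag(-5.1, 7.7, 13, 8.6, 9.7, 15.3).
T_J = -D⁻¹(L+U): T[5,1] = -(1.9)/(15.3) = -0.1242; T[5,5] = 0.
  T[0,:] = [+0.0000, +0.0588, +0.4118, +0.2549, -0.2353, -0.4510]
  T[1,:] = [-0.5065, +0.0000, +0.4935, -0.0390, -0.3896, +0.1818]
  T[2,:] = [+0.3077, +0.2769, +0.0000, -0.0231, +0.1308, +0.1923]
  T[3,:] = [+0.3140, +0.3605, -0.0814, +0.0000, -0.1395, +0.3953]
  T[4,:] = [+0.2680, -0.2062, +0.3402, -0.0928, +0.0000, +0.0309]
  T[5,:] = [-0.2026, -0.1242, +0.1699, +0.2353, -0.2026, +0.0000]
|λ(T)| sorted: 0.9053, 0.4392, 0.4392, 0.3265, 0.3246, 0.3246.
ρ = 0.9053; 0.9053 < 1 ⇒ converges.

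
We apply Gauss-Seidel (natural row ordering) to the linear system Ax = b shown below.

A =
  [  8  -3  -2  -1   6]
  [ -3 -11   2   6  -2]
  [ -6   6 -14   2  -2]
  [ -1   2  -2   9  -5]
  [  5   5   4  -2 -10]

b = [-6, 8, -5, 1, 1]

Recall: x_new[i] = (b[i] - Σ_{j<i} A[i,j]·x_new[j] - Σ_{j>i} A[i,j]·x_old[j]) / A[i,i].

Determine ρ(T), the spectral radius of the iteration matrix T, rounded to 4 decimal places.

Split A = D + L + U, D = diag(8, -11, -14, 9, -10).
Gauss-Seidel: T = -(D+L)⁻¹U, row 0 first, T[0,1] = -(-3)/(8) = +0.3750; later rows by forward substitution.
  T[0,:] = [+0.0000, +0.3750, +0.2500, +0.1250, -0.7500]
  T[1,:] = [+0.0000, -0.1023, +0.1136, +0.5114, +0.0227]
  T[2,:] = [+0.0000, -0.2045, -0.0584, +0.3084, +0.1883]
  T[3,:] = [+0.0000, +0.0189, -0.0105, -0.0312, +0.5090]
  T[4,:] = [+0.0000, +0.0508, +0.1605, +0.4478, -0.3901]
eigenvalue magnitudes: 0.6710, 0.3756, 0.2423, 0.0443, 0.0000.
ρ(T) = max|λ| = 0.6710; 0.6710 < 1 ⇒ converges.

0.6710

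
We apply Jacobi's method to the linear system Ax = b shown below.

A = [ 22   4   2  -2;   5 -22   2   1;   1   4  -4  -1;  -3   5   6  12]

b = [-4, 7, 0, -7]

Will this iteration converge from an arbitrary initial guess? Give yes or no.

Let D = diag(22, -22, -4, 12); L, U the strict triangles.
Jacobi T = -D⁻¹(L+U): T[1,3] = -(1)/(-22) = +0.0455; T[1,1] = 0.
  T[0,:] = [+0.0000, -0.1818, -0.0909, +0.0909]
  T[1,:] = [+0.2273, +0.0000, +0.0909, +0.0455]
  T[2,:] = [+0.2500, +1.0000, +0.0000, -0.2500]
  T[3,:] = [+0.2500, -0.4167, -0.5000, +0.0000]
eigenvalue magnitudes: 0.4768, 0.3905, 0.3905, 0.1326.
ρ = 0.4768; 0.4768 < 1 ⇒ converges.

yes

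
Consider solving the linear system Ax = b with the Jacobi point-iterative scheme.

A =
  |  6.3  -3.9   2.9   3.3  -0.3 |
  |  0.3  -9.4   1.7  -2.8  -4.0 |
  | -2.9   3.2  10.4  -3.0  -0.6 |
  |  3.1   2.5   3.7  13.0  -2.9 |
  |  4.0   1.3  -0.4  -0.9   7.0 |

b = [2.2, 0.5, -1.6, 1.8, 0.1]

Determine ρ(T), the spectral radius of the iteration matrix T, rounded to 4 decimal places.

0.8296

Diagonal D = diag(6.3, -9.4, 10.4, 13, 7); L, U strict lower/upper.
Jacobi: T = -D⁻¹(L+U), T[0,2] = -(2.9)/(6.3) = -0.4603; T[0,0] = 0.
  T[0,:] = [+0.0000  +0.6190  -0.4603  -0.5238  +0.0476]
  T[1,:] = [+0.0319  +0.0000  +0.1809  -0.2979  -0.4255]
  T[2,:] = [+0.2788  -0.3077  +0.0000  +0.2885  +0.0577]
  T[3,:] = [-0.2385  -0.1923  -0.2846  +0.0000  +0.2231]
  T[4,:] = [-0.5714  -0.1857  +0.0571  +0.1286  +0.0000]
|eigenvalues of T|: 0.8296, 0.6931, 0.6931, 0.2493, 0.0885.
spectral radius ρ = 0.8296; 0.8296 < 1, so it converges for any x₀.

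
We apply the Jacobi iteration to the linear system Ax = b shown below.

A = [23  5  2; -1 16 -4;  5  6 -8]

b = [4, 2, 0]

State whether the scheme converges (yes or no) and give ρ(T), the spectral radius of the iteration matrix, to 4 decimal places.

yes, ρ = 0.4515

Split A = D + L + U, D = diag(23, 16, -8).
Jacobi: T = -D⁻¹(L+U), T[1,2] = -(-4)/(16) = +0.2500; T[1,1] = 0.
  T[0,:] = [+0.0000 -0.2174 -0.0870]
  T[1,:] = [+0.0625 +0.0000 +0.2500]
  T[2,:] = [+0.6250 +0.7500 +0.0000]
moduli |λ_i(T)| = 0.4515, 0.2903, 0.2903.
ρ(T) = max|λ| = 0.4515; 0.4515 < 1 ⇒ converges.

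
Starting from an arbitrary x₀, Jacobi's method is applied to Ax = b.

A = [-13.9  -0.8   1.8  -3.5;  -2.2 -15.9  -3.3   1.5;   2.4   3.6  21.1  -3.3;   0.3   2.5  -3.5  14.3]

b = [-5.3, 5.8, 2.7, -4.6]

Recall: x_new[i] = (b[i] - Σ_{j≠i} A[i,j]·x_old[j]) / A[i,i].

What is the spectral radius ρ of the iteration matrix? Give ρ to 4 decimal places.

0.2526

Diagonal D = diag(-13.9, -15.9, 21.1, 14.3); L, U strict lower/upper.
Jacobi T = -D⁻¹(L+U): T[3,0] = -(0.3)/(14.3) = -0.0210; T[3,3] = 0.
  T[0,:] = [+0.0000, -0.0576, +0.1295, -0.2518]
  T[1,:] = [-0.1384, +0.0000, -0.2075, +0.0943]
  T[2,:] = [-0.1137, -0.1706, +0.0000, +0.1564]
  T[3,:] = [-0.0210, -0.1748, +0.2448, +0.0000]
moduli |λ_i(T)| = 0.2526, 0.1722, 0.1722, 0.0674.
spectral radius ρ = 0.2526; 0.2526 < 1: convergent.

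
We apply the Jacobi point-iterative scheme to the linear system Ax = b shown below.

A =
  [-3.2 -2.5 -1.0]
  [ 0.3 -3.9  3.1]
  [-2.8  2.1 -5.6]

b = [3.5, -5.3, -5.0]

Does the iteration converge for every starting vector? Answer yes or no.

Let D = diag(-3.2, -3.9, -5.6); L, U the strict triangles.
Jacobi T = -D⁻¹(L+U): T[2,0] = -(-2.8)/(-5.6) = -0.5000; T[2,2] = 0.
  T[0,:] = [+0.0000 -0.7812 -0.3125]
  T[1,:] = [+0.0769 +0.0000 +0.7949]
  T[2,:] = [-0.5000 +0.3750 +0.0000]
|eigenvalues of T|: 0.8624, 0.5912, 0.5912.
spectral radius ρ = 0.8624; 0.8624 < 1 ⇒ converges.

yes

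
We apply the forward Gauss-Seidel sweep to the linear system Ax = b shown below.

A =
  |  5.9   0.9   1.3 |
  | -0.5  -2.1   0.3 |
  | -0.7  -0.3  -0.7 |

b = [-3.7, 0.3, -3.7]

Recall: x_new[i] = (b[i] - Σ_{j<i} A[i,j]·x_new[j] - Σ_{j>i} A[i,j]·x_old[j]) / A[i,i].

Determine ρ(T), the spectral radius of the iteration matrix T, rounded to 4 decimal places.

Let D = diag(5.9, -2.1, -0.7); L, U the strict triangles.
GS T = -(D+L)⁻¹U: row 0 first, T[0,2] = -(1.3)/(5.9) = -0.2203; later rows by forward substitution.
  T[0,:] = [+0.0000 -0.1525 -0.2203]
  T[1,:] = [+0.0000 +0.0363 +0.1953]
  T[2,:] = [+0.0000 +0.1370 +0.1366]
|eigenvalues of T|: 0.2576, 0.0846, 0.0000.
ρ = 0.2576; 0.2576 < 1, so it converges for any x₀.

0.2576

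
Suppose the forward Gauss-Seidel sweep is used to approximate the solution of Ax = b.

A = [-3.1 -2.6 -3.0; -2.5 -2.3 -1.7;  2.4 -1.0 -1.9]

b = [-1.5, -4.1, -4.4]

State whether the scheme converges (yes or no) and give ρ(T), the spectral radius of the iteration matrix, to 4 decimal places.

A = D + L + U where D = diag(-3.1, -2.3, -1.9).
T_GS = -(D+L)⁻¹U: row 0 first, T[0,1] = -(-2.6)/(-3.1) = -0.8387; later rows by forward substitution.
  T[0,:] = [+0.0000, -0.8387, -0.9677]
  T[1,:] = [+0.0000, +0.9116, +0.3128]
  T[2,:] = [+0.0000, -1.5392, -1.3870]
eigenvalue magnitudes: 1.1540, 0.6786, 0.0000.
ρ = 1.1540; 1.1540 > 1: divergent.

no, ρ = 1.1540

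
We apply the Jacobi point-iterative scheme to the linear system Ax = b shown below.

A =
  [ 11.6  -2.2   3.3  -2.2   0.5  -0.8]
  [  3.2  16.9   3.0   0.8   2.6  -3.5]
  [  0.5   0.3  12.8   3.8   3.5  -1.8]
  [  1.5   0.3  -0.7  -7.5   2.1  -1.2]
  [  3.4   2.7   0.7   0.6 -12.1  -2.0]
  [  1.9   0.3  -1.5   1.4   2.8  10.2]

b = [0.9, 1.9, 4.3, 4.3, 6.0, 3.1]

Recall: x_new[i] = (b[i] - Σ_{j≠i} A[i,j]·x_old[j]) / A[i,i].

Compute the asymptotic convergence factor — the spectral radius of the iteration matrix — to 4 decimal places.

A = D + L + U where D = diag(11.6, 16.9, 12.8, -7.5, -12.1, 10.2).
T_J = -D⁻¹(L+U): T[1,4] = -(2.6)/(16.9) = -0.1538; T[1,1] = 0.
  T[0,:] = [+0.0000 +0.1897 -0.2845 +0.1897 -0.0431 +0.0690]
  T[1,:] = [-0.1893 +0.0000 -0.1775 -0.0473 -0.1538 +0.2071]
  T[2,:] = [-0.0391 -0.0234 +0.0000 -0.2969 -0.2734 +0.1406]
  T[3,:] = [+0.2000 +0.0400 -0.0933 +0.0000 +0.2800 -0.1600]
  T[4,:] = [+0.2810 +0.2231 +0.0579 +0.0496 +0.0000 -0.1653]
  T[5,:] = [-0.1863 -0.0294 +0.1471 -0.1373 -0.2745 +0.0000]
|roots of det(T-λI)|: 0.5086, 0.3445, 0.3445, 0.2529, 0.1311, 0.0310.
spectral radius ρ = 0.5086; 0.5086 < 1, so it converges for any x₀.

0.5086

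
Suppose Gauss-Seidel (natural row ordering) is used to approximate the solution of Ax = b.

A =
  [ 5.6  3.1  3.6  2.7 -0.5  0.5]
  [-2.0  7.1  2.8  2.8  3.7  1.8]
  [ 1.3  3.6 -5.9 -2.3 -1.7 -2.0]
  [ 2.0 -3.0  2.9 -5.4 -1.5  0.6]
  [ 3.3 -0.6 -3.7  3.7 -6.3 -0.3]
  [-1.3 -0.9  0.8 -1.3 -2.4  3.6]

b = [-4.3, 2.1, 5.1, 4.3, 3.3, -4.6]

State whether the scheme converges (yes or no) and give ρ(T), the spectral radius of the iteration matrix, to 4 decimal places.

no, ρ = 1.3728

Let D = diag(5.6, 7.1, -5.9, -5.4, -6.3, 3.6); L, U the strict triangles.
T_GS = -(D+L)⁻¹U: row 0 first, T[0,4] = -(-0.5)/(5.6) = +0.0893; later rows by forward substitution.
  T[0,:] = [+0.0000  -0.5536  -0.6429  -0.4821  +0.0893  -0.0893]
  T[1,:] = [+0.0000  -0.1559  -0.5755  -0.5302  -0.4960  -0.2787]
  T[2,:] = [+0.0000  -0.2171  -0.4928  -0.8196  -0.5711  -0.5287]
  T[3,:] = [+0.0000  -0.2350  -0.1830  -0.3242  -0.2759  -0.0511]
  T[4,:] = [+0.0000  -0.2856  -0.1000  +0.0889  +0.2674  +0.2127]
  T[5,:] = [+0.0000  -0.4659  -0.3993  -0.1823  +0.1138  +0.1389]
moduli |λ_i(T)| = 1.3728, 0.6810, 0.1328, 0.0572, 0.0572, 0.0000.
ρ = 1.3728; 1.3728 > 1 ⇒ diverges.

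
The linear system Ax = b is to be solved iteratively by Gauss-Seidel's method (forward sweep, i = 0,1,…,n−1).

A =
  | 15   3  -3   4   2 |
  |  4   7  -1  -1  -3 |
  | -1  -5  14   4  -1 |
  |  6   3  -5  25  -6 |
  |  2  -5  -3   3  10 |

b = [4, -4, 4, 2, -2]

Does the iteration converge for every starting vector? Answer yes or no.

Write A = D+L+U with D = diag(15, 7, 14, 25, 10).
T_GS = -(D+L)⁻¹U: row 0 first, T[0,3] = -(4)/(15) = -0.2667; later rows by forward substitution.
  T[0,:] = [+0.0000  -0.2000  +0.2000  -0.2667  -0.1333]
  T[1,:] = [+0.0000  +0.1143  +0.0286  +0.2952  +0.5048]
  T[2,:] = [+0.0000  +0.0265  +0.0245  -0.1993  +0.2422]
  T[3,:] = [+0.0000  +0.0396  -0.0465  -0.0113  +0.2599]
  T[4,:] = [+0.0000  +0.0932  -0.0044  +0.1445  +0.2737]
|eigenvalues of T|: 0.5169, 0.1439, 0.0880, 0.0598, 0.0000.
ρ = 0.5169; 0.5169 < 1 ⇒ converges.

yes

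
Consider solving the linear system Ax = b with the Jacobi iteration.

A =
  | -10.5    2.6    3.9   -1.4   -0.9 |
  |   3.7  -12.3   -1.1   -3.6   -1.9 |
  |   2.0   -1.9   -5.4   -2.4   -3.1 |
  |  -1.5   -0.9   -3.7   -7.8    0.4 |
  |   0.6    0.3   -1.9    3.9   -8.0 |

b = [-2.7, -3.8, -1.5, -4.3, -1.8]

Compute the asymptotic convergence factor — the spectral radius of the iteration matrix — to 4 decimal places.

0.8550

Let D = diag(-10.5, -12.3, -5.4, -7.8, -8); L, U the strict triangles.
Jacobi: T = -D⁻¹(L+U), T[1,2] = -(-1.1)/(-12.3) = -0.0894; T[1,1] = 0.
  T[0,:] = [+0.0000  +0.2476  +0.3714  -0.1333  -0.0857]
  T[1,:] = [+0.3008  +0.0000  -0.0894  -0.2927  -0.1545]
  T[2,:] = [+0.3704  -0.3519  +0.0000  -0.4444  -0.5741]
  T[3,:] = [-0.1923  -0.1154  -0.4744  +0.0000  +0.0513]
  T[4,:] = [+0.0750  +0.0375  -0.2375  +0.4875  +0.0000]
|roots of det(T-λI)|: 0.8550, 0.7056, 0.2671, 0.2671, 0.2632.
ρ(T) = max|λ| = 0.8550; 0.8550 < 1 ⇒ converges.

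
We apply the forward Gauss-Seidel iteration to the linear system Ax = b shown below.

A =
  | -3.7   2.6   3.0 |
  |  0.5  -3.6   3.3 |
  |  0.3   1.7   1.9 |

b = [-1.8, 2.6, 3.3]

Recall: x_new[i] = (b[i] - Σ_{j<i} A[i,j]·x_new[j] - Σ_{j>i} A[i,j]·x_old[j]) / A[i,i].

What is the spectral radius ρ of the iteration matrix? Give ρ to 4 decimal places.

Let D = diag(-3.7, -3.6, 1.9); L, U the strict triangles.
T_GS = -(D+L)⁻¹U: row 0 first, T[0,2] = -(3)/(-3.7) = +0.8108; later rows by forward substitution.
  T[0,:] = [+0.0000, +0.7027, +0.8108]
  T[1,:] = [+0.0000, +0.0976, +1.0293]
  T[2,:] = [+0.0000, -0.1983, -1.0490]
|roots of det(T-λI)|: 0.8286, 0.1227, 0.0000.
ρ(T) = max|λ| = 0.8286; 0.8286 < 1: convergent.

0.8286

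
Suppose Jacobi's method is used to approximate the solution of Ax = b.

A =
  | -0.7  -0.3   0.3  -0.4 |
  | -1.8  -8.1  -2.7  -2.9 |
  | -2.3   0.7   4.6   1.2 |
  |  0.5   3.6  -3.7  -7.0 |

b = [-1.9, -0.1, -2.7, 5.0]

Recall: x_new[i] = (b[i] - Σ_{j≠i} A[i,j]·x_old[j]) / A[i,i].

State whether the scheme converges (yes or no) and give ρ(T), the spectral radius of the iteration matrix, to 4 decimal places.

yes, ρ = 0.8542

Write A = D+L+U with D = diag(-0.7, -8.1, 4.6, -7).
T_J = -D⁻¹(L+U): T[0,3] = -(-0.4)/(-0.7) = -0.5714; T[0,0] = 0.
  T[0,:] = [+0.0000 -0.4286 +0.4286 -0.5714]
  T[1,:] = [-0.2222 +0.0000 -0.3333 -0.3580]
  T[2,:] = [+0.5000 -0.1522 +0.0000 -0.2609]
  T[3,:] = [+0.0714 +0.5143 -0.5286 +0.0000]
|eigenvalues of T|: 0.8542, 0.5645, 0.5645, 0.2161.
ρ = 0.8542; 0.8542 < 1 ⇒ converges.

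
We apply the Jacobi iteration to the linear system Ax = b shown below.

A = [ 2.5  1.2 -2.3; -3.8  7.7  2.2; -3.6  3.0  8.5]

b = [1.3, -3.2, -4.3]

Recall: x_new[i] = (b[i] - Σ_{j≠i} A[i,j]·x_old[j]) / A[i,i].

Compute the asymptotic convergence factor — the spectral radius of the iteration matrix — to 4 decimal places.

A = D + L + U where D = diag(2.5, 7.7, 8.5).
Jacobi: T = -D⁻¹(L+U), T[0,2] = -(-2.3)/(2.5) = +0.9200; T[0,0] = 0.
  T[0,:] = [+0.0000, -0.4800, +0.9200]
  T[1,:] = [+0.4935, +0.0000, -0.2857]
  T[2,:] = [+0.4235, -0.3529, +0.0000]
|eigenvalues of T|: 0.6424, 0.3988, 0.3988.
spectral radius ρ = 0.6424; 0.6424 < 1 ⇒ converges.

0.6424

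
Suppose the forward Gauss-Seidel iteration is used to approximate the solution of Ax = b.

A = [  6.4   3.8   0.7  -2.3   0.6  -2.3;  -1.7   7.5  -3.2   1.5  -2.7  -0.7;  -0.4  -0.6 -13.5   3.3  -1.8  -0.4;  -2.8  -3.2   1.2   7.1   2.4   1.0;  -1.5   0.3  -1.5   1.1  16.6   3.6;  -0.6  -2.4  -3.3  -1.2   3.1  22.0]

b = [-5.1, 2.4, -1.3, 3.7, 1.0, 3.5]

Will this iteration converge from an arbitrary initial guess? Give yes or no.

Diagonal D = diag(6.4, 7.5, -13.5, 7.1, 16.6, 22); L, U strict lower/upper.
Gauss-Seidel: T = -(D+L)⁻¹U, row 0 first, T[0,1] = -(3.8)/(6.4) = -0.5938; later rows by forward substitution.
  T[0,:] = [+0.0000  -0.5938  -0.1094  +0.3594  -0.0938  +0.3594]
  T[1,:] = [+0.0000  -0.1346  +0.4019  -0.1185  +0.3387  +0.1748]
  T[2,:] = [+0.0000  +0.0236  -0.0146  +0.2391  -0.1456  -0.0480]
  T[3,:] = [+0.0000  -0.2988  +0.1405  +0.0479  -0.1977  +0.0878]
  T[4,:] = [+0.0000  -0.0293  -0.0278  +0.0530  -0.0146  -0.1977]
  T[5,:] = [+0.0000  -0.0395  +0.0502  +0.0279  +0.0038  +0.0543]
eigenvalue magnitudes: 0.4192, 0.2176, 0.2176, 0.1470, 0.0424, 0.0000.
ρ = 0.4192; 0.4192 < 1, so it converges for any x₀.

yes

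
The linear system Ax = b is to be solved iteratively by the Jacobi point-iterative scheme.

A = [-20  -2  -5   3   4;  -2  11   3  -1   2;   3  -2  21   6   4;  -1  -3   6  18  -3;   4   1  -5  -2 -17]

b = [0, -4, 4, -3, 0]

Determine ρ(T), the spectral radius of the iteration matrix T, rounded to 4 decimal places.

Split A = D + L + U, D = diag(-20, 11, 21, 18, -17).
Jacobi: T = -D⁻¹(L+U), T[4,2] = -(-5)/(-17) = -0.2941; T[4,4] = 0.
  T[0,:] = [+0.0000, -0.1000, -0.2500, +0.1500, +0.2000]
  T[1,:] = [+0.1818, +0.0000, -0.2727, +0.0909, -0.1818]
  T[2,:] = [-0.1429, +0.0952, +0.0000, -0.2857, -0.1905]
  T[3,:] = [+0.0556, +0.1667, -0.3333, +0.0000, +0.1667]
  T[4,:] = [+0.2353, +0.0588, -0.2941, -0.1176, +0.0000]
moduli |λ_i(T)| = 0.5436, 0.3241, 0.3241, 0.2299, 0.1420.
spectral radius ρ = 0.5436; 0.5436 < 1, so it converges for any x₀.

0.5436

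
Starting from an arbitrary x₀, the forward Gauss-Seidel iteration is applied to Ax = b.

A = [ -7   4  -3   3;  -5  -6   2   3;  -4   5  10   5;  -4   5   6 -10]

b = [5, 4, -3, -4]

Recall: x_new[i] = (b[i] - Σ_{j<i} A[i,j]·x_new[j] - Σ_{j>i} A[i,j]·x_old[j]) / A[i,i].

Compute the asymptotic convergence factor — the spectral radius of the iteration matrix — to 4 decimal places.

0.8328

Write A = D+L+U with D = diag(-7, -6, 10, -10).
GS T = -(D+L)⁻¹U: row 0 first, T[0,2] = -(-3)/(-7) = -0.4286; later rows by forward substitution.
  T[0,:] = [+0.0000  +0.5714  -0.4286  +0.4286]
  T[1,:] = [+0.0000  -0.4762  +0.6905  +0.1429]
  T[2,:] = [+0.0000  +0.4667  -0.5167  -0.4000]
  T[3,:] = [+0.0000  -0.1867  +0.2067  -0.3400]
|λ(T)| sorted: 0.8328, 0.5791, 0.0790, 0.0000.
ρ(T) = max|λ| = 0.8328; 0.8328 < 1, so it converges for any x₀.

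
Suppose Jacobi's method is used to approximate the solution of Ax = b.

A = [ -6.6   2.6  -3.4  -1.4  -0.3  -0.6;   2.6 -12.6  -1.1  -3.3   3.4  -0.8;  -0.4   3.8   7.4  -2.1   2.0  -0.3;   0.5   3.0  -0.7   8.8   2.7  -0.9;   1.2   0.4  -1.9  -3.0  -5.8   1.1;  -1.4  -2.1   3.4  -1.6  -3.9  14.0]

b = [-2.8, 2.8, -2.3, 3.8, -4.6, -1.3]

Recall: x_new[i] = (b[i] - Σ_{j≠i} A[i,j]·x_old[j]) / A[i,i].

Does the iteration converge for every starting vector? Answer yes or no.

yes

Let D = diag(-6.6, -12.6, 7.4, 8.8, -5.8, 14); L, U the strict triangles.
T_J = -D⁻¹(L+U): T[3,1] = -(3)/(8.8) = -0.3409; T[3,3] = 0.
  T[0,:] = [+0.0000, +0.3939, -0.5152, -0.2121, -0.0455, -0.0909]
  T[1,:] = [+0.2063, +0.0000, -0.0873, -0.2619, +0.2698, -0.0635]
  T[2,:] = [+0.0541, -0.5135, +0.0000, +0.2838, -0.2703, +0.0405]
  T[3,:] = [-0.0568, -0.3409, +0.0795, +0.0000, -0.3068, +0.1023]
  T[4,:] = [+0.2069, +0.0690, -0.3276, -0.5172, +0.0000, +0.1897]
  T[5,:] = [+0.1000, +0.1500, -0.2429, +0.1143, +0.2786, +0.0000]
moduli |λ_i(T)| = 0.9175, 0.3918, 0.3918, 0.3788, 0.1365, 0.1090.
ρ = 0.9175; 0.9175 < 1: convergent.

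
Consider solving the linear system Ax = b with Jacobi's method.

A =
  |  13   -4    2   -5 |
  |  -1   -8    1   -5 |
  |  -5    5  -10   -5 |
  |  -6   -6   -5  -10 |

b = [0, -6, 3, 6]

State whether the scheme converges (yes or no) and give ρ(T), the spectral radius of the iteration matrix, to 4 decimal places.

Write A = D+L+U with D = diag(13, -8, -10, -10).
Jacobi T = -D⁻¹(L+U): T[0,2] = -(2)/(13) = -0.1538; T[0,0] = 0.
  T[0,:] = [+0.0000 +0.3077 -0.1538 +0.3846]
  T[1,:] = [-0.1250 +0.0000 +0.1250 -0.6250]
  T[2,:] = [-0.5000 +0.5000 +0.0000 -0.5000]
  T[3,:] = [-0.6000 -0.6000 -0.5000 +0.0000]
|roots of det(T-λI)|: 0.9269, 0.6749, 0.6749, 0.0900.
ρ = 0.9269; 0.9269 < 1: convergent.

yes, ρ = 0.9269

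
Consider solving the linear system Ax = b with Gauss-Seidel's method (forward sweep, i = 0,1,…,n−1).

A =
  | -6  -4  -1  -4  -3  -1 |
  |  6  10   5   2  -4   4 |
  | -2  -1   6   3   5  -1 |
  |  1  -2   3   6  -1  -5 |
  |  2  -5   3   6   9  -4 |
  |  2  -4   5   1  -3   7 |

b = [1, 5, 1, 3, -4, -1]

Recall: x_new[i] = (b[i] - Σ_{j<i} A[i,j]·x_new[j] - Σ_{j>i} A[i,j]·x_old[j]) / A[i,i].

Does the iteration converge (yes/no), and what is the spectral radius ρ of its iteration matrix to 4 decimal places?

no, ρ = 1.2934

Write A = D+L+U with D = diag(-6, 10, 6, 6, 9, 7).
Gauss-Seidel: T = -(D+L)⁻¹U, row 0 first, T[0,1] = -(-4)/(-6) = -0.6667; later rows by forward substitution.
  T[0,:] = [+0.0000  -0.6667  -0.1667  -0.6667  -0.5000  -0.1667]
  T[1,:] = [+0.0000  +0.4000  -0.4000  +0.2000  +0.7000  -0.3000]
  T[2,:] = [+0.0000  -0.1556  -0.1222  -0.6889  -0.8833  +0.0611]
  T[3,:] = [+0.0000  +0.3222  -0.0444  +0.5222  +0.9250  +0.7306]
  T[4,:] = [+0.0000  +0.2074  -0.1148  +0.1407  +0.1778  -0.1926]
  T[5,:] = [+0.0000  +0.5730  -0.1365  +0.7825  +1.1179  -0.3544]
|λ(T)| sorted: 1.2934, 0.6373, 0.1924, 0.1924, 0.1156, 0.0000.
ρ(T) = max|λ| = 1.2934; 1.2934 > 1: divergent.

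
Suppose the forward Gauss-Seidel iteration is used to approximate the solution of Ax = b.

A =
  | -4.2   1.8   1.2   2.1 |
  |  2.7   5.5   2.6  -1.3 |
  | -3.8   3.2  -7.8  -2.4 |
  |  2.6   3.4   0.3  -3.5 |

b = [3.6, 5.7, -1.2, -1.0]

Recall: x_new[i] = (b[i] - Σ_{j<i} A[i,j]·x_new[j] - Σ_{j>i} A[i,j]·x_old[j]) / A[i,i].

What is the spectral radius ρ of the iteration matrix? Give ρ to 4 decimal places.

A = D + L + U where D = diag(-4.2, 5.5, -7.8, -3.5).
GS T = -(D+L)⁻¹U: row 0 first, T[0,1] = -(1.8)/(-4.2) = +0.4286; later rows by forward substitution.
  T[0,:] = [+0.0000 +0.4286 +0.2857 +0.5000]
  T[1,:] = [+0.0000 -0.2104 -0.6130 -0.0091]
  T[2,:] = [+0.0000 -0.2951 -0.3907 -0.5550]
  T[3,:] = [+0.0000 +0.0887 -0.4167 +0.3150]
moduli |λ_i(T)| = 0.8385, 0.6389, 0.0864, 0.0000.
spectral radius ρ = 0.8385; 0.8385 < 1, so it converges for any x₀.

0.8385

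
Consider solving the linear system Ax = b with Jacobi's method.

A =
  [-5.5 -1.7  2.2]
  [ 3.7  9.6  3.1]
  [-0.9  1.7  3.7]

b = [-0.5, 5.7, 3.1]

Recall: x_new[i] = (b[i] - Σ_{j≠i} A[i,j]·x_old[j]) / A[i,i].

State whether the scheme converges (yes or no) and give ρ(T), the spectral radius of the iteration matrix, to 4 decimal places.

yes, ρ = 0.7067

Diagonal D = diag(-5.5, 9.6, 3.7); L, U strict lower/upper.
Jacobi T = -D⁻¹(L+U): T[1,2] = -(3.1)/(9.6) = -0.3229; T[1,1] = 0.
  T[0,:] = [+0.0000, -0.3091, +0.4000]
  T[1,:] = [-0.3854, +0.0000, -0.3229]
  T[2,:] = [+0.2432, -0.4595, +0.0000]
|eigenvalues of T|: 0.7067, 0.3669, 0.3669.
spectral radius ρ = 0.7067; 0.7067 < 1 ⇒ converges.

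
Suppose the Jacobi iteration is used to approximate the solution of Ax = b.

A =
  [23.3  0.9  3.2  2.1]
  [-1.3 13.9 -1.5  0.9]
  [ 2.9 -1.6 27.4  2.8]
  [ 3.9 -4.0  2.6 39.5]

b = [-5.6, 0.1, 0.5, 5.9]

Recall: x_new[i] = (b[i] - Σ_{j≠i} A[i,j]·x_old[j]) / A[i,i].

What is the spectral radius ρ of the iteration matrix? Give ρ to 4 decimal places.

Diagonal D = diag(23.3, 13.9, 27.4, 39.5); L, U strict lower/upper.
Jacobi: T = -D⁻¹(L+U), T[3,1] = -(-4)/(39.5) = +0.1013; T[3,3] = 0.
  T[0,:] = [+0.0000, -0.0386, -0.1373, -0.0901]
  T[1,:] = [+0.0935, +0.0000, +0.1079, -0.0647]
  T[2,:] = [-0.1058, +0.0584, +0.0000, -0.1022]
  T[3,:] = [-0.0987, +0.1013, -0.0658, +0.0000]
moduli |λ_i(T)| = 0.2247, 0.1087, 0.1087, 0.0969.
ρ(T) = max|λ| = 0.2247; 0.2247 < 1, so it converges for any x₀.

0.2247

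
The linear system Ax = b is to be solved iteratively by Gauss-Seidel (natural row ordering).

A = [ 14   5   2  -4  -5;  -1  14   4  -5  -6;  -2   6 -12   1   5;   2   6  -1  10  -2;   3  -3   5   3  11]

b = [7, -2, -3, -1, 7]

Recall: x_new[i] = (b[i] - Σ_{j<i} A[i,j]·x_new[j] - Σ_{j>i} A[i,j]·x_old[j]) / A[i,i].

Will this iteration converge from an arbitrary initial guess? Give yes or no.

yes

Split A = D + L + U, D = diag(14, 14, -12, 10, 11).
T_GS = -(D+L)⁻¹U: row 0 first, T[0,1] = -(5)/(14) = -0.3571; later rows by forward substitution.
  T[0,:] = [+0.0000, -0.3571, -0.1429, +0.2857, +0.3571]
  T[1,:] = [+0.0000, -0.0255, -0.2959, +0.3776, +0.4541]
  T[2,:] = [+0.0000, +0.0468, -0.1241, +0.2245, +0.5842]
  T[3,:] = [+0.0000, +0.0914, +0.1937, -0.2612, -0.0855]
  T[4,:] = [+0.0000, +0.0443, -0.0381, -0.0058, -0.2158]
|eigenvalues of T|: 0.5106, 0.1086, 0.0914, 0.0914, 0.0000.
ρ = 0.5106; 0.5106 < 1 ⇒ converges.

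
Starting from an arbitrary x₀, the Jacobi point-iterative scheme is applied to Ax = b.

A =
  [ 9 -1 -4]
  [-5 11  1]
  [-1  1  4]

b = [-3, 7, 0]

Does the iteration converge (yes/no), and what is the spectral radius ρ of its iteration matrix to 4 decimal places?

yes, ρ = 0.5328

Split A = D + L + U, D = diag(9, 11, 4).
Jacobi T = -D⁻¹(L+U): T[1,2] = -(1)/(11) = -0.0909; T[1,1] = 0.
  T[0,:] = [+0.0000  +0.1111  +0.4444]
  T[1,:] = [+0.4545  +0.0000  -0.0909]
  T[2,:] = [+0.2500  -0.2500  +0.0000]
moduli |λ_i(T)| = 0.5328, 0.3155, 0.3155.
ρ(T) = max|λ| = 0.5328; 0.5328 < 1, so it converges for any x₀.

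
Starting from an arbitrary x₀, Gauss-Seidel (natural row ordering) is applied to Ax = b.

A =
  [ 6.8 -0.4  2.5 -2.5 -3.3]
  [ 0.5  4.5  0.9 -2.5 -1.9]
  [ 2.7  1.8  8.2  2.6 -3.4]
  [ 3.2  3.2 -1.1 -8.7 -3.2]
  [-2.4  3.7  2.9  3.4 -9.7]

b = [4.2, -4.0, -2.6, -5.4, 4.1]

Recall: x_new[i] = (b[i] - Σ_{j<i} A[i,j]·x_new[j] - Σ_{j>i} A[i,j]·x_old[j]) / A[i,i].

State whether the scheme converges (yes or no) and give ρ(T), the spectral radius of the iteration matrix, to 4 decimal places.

yes, ρ = 0.6499

A = D + L + U where D = diag(6.8, 4.5, 8.2, -8.7, -9.7).
Gauss-Seidel: T = -(D+L)⁻¹U, row 0 first, T[0,3] = -(-2.5)/(6.8) = +0.3676; later rows by forward substitution.
  T[0,:] = [+0.0000  +0.0588  -0.3676  +0.3676  +0.4853]
  T[1,:] = [+0.0000  -0.0065  -0.1592  +0.5147  +0.3683]
  T[2,:] = [+0.0000  -0.0179  +0.1560  -0.5511  +0.1740]
  T[3,:] = [+0.0000  +0.0215  -0.2135  +0.3942  -0.0758]
  T[4,:] = [+0.0000  -0.0149  +0.0021  +0.0788  +0.0458]
moduli |λ_i(T)| = 0.6499, 0.0982, 0.0729, 0.0729, 0.0000.
ρ = 0.6499; 0.6499 < 1: convergent.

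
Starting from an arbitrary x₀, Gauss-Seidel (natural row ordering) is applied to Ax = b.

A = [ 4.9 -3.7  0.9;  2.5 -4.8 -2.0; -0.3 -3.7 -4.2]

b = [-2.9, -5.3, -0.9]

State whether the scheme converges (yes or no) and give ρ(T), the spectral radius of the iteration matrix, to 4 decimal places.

A = D + L + U where D = diag(4.9, -4.8, -4.2).
GS T = -(D+L)⁻¹U: row 0 first, T[0,2] = -(0.9)/(4.9) = -0.1837; later rows by forward substitution.
  T[0,:] = [+0.0000  +0.7551  -0.1837]
  T[1,:] = [+0.0000  +0.3933  -0.5123]
  T[2,:] = [+0.0000  -0.4004  +0.4645]
|λ(T)| sorted: 0.8832, 0.0254, 0.0000.
ρ(T) = max|λ| = 0.8832; 0.8832 < 1: convergent.

yes, ρ = 0.8832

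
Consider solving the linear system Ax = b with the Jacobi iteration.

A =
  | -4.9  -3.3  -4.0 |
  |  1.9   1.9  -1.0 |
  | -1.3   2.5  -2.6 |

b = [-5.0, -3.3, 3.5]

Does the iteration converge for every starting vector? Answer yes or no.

Let D = diag(-4.9, 1.9, -2.6); L, U the strict triangles.
Jacobi T = -D⁻¹(L+U): T[1,0] = -(1.9)/(1.9) = -1.0000; T[1,1] = 0.
  T[0,:] = [+0.0000 -0.6735 -0.8163]
  T[1,:] = [-1.0000 +0.0000 +0.5263]
  T[2,:] = [-0.5000 +0.9615 +0.0000]
|λ(T)| sorted: 1.4939, 0.8025, 0.8025.
spectral radius ρ = 1.4939; 1.4939 > 1: divergent.

no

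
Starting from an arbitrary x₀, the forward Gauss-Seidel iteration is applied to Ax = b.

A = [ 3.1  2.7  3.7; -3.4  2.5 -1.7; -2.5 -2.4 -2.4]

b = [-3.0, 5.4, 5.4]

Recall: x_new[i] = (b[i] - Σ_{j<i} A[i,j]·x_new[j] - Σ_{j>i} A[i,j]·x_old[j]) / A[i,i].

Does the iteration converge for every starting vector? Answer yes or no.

no

A = D + L + U where D = diag(3.1, 2.5, -2.4).
GS T = -(D+L)⁻¹U: row 0 first, T[0,2] = -(3.7)/(3.1) = -1.1935; later rows by forward substitution.
  T[0,:] = [+0.0000  -0.8710  -1.1935]
  T[1,:] = [+0.0000  -1.1845  -0.9432]
  T[2,:] = [+0.0000  +2.0918  +2.1865]
moduli |λ_i(T)| = 1.4326, 0.4306, 0.0000.
ρ = 1.4326; 1.4326 > 1: divergent.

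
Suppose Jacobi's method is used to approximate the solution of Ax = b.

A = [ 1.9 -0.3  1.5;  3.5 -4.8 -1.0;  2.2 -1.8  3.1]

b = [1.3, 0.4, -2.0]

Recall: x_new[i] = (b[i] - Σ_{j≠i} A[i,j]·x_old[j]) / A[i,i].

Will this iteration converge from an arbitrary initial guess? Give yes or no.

Let D = diag(1.9, -4.8, 3.1); L, U the strict triangles.
Jacobi T = -D⁻¹(L+U): T[0,2] = -(1.5)/(1.9) = -0.7895; T[0,0] = 0.
  T[0,:] = [+0.0000, +0.1579, -0.7895]
  T[1,:] = [+0.7292, +0.0000, -0.2083]
  T[2,:] = [-0.7097, +0.5806, +0.0000]
|eigenvalues of T|: 0.9407, 0.5749, 0.5749.
spectral radius ρ = 0.9407; 0.9407 < 1 ⇒ converges.

yes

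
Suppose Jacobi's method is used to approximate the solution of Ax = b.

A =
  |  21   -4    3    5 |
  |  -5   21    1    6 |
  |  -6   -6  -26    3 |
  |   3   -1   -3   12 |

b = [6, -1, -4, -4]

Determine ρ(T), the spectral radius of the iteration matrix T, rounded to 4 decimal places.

0.5288

Write A = D+L+U with D = diag(21, 21, -26, 12).
T_J = -D⁻¹(L+U): T[0,2] = -(3)/(21) = -0.1429; T[0,0] = 0.
  T[0,:] = [+0.0000 +0.1905 -0.1429 -0.2381]
  T[1,:] = [+0.2381 +0.0000 -0.0476 -0.2857]
  T[2,:] = [-0.2308 -0.2308 +0.0000 +0.1154]
  T[3,:] = [-0.2500 +0.0833 +0.2500 +0.0000]
|λ(T)| sorted: 0.5288, 0.2457, 0.2371, 0.2371.
ρ = 0.5288; 0.5288 < 1 ⇒ converges.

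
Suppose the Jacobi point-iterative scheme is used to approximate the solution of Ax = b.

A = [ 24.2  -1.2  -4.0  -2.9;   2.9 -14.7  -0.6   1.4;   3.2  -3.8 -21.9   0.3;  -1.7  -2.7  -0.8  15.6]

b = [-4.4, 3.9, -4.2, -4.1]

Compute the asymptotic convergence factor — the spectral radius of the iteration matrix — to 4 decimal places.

Diagonal D = diag(24.2, -14.7, -21.9, 15.6); L, U strict lower/upper.
Jacobi T = -D⁻¹(L+U): T[3,0] = -(-1.7)/(15.6) = +0.1090; T[3,3] = 0.
  T[0,:] = [+0.0000, +0.0496, +0.1653, +0.1198]
  T[1,:] = [+0.1973, +0.0000, -0.0408, +0.0952]
  T[2,:] = [+0.1461, -0.1735, +0.0000, +0.0137]
  T[3,:] = [+0.1090, +0.1731, +0.0513, +0.0000]
|roots of det(T-λI)|: 0.2421, 0.2003, 0.1674, 0.1256.
spectral radius ρ = 0.2421; 0.2421 < 1 ⇒ converges.

0.2421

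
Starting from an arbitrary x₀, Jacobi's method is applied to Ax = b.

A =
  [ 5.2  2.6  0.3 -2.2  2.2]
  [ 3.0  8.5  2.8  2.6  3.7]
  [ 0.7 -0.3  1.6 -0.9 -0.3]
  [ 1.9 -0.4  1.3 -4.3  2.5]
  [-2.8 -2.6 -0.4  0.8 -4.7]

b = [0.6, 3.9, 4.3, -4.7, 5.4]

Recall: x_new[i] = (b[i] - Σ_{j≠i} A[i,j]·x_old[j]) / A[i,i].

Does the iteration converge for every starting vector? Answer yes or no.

Split A = D + L + U, D = diag(5.2, 8.5, 1.6, -4.3, -4.7).
Jacobi T = -D⁻¹(L+U): T[2,1] = -(-0.3)/(1.6) = +0.1875; T[2,2] = 0.
  T[0,:] = [+0.0000 -0.5000 -0.0577 +0.4231 -0.4231]
  T[1,:] = [-0.3529 +0.0000 -0.3294 -0.3059 -0.4353]
  T[2,:] = [-0.4375 +0.1875 +0.0000 +0.5625 +0.1875]
  T[3,:] = [+0.4419 -0.0930 +0.3023 +0.0000 +0.5814]
  T[4,:] = [-0.5957 -0.5532 -0.0851 +0.1702 +0.0000]
|roots of det(T-λI)|: 1.1588, 0.6895, 0.6895, 0.1814, 0.1814.
spectral radius ρ = 1.1588; 1.1588 > 1: divergent.

no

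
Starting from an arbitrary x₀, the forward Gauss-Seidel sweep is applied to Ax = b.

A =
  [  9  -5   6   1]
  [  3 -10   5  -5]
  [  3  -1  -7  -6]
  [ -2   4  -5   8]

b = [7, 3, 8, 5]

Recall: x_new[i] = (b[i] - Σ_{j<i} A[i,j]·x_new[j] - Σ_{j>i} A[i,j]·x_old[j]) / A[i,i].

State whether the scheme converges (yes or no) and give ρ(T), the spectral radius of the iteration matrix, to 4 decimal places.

Diagonal D = diag(9, -10, -7, 8); L, U strict lower/upper.
Gauss-Seidel: T = -(D+L)⁻¹U, row 0 first, T[0,3] = -(1)/(9) = -0.1111; later rows by forward substitution.
  T[0,:] = [+0.0000, +0.5556, -0.6667, -0.1111]
  T[1,:] = [+0.0000, +0.1667, +0.3000, -0.5333]
  T[2,:] = [+0.0000, +0.2143, -0.3286, -0.8286]
  T[3,:] = [+0.0000, +0.1895, -0.5220, -0.2790]
|λ(T)| sorted: 0.9397, 0.2517, 0.2517, 0.0000.
ρ(T) = max|λ| = 0.9397; 0.9397 < 1: convergent.

yes, ρ = 0.9397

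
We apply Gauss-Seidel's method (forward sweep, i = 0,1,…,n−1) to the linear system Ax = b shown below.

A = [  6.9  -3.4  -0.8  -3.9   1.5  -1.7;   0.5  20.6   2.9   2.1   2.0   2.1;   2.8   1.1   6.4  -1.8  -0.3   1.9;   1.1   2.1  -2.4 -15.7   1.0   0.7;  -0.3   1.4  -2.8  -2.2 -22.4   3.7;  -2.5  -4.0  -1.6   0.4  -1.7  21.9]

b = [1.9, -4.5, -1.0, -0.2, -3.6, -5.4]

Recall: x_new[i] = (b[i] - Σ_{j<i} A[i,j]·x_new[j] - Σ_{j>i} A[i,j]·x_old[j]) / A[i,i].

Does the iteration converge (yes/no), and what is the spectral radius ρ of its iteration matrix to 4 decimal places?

Diagonal D = diag(6.9, 20.6, 6.4, -15.7, -22.4, 21.9); L, U strict lower/upper.
GS T = -(D+L)⁻¹U: row 0 first, T[0,5] = -(-1.7)/(6.9) = +0.2464; later rows by forward substitution.
  T[0,:] = [+0.0000, +0.4928, +0.1159, +0.5652, -0.2174, +0.2464]
  T[1,:] = [+0.0000, -0.0120, -0.1436, -0.1157, -0.0918, -0.1079]
  T[2,:] = [+0.0000, -0.2135, -0.0260, +0.0538, +0.1578, -0.3861]
  T[3,:] = [+0.0000, +0.0656, -0.0071, +0.0159, +0.0121, +0.1064]
  T[4,:] = [+0.0000, +0.0129, -0.0066, -0.0231, -0.0237, +0.1929]
  T[5,:] = [+0.0000, +0.0383, -0.0153, +0.0452, -0.0321, -0.0068]
eigenvalue magnitudes: 0.1803, 0.1368, 0.1368, 0.0833, 0.0833, 0.0000.
ρ = 0.1803; 0.1803 < 1 ⇒ converges.

yes, ρ = 0.1803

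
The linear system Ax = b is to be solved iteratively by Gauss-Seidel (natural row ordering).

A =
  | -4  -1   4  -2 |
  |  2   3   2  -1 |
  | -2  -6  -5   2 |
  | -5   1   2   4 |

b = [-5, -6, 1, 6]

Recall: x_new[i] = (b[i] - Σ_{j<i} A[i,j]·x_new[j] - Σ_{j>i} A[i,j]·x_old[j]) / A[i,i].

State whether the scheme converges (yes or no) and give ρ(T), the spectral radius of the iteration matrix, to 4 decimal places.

no, ρ = 1.1532

Let D = diag(-4, 3, -5, 4); L, U the strict triangles.
Gauss-Seidel: T = -(D+L)⁻¹U, row 0 first, T[0,2] = -(4)/(-4) = +1.0000; later rows by forward substitution.
  T[0,:] = [+0.0000, -0.2500, +1.0000, -0.5000]
  T[1,:] = [+0.0000, +0.1667, -1.3333, +0.6667]
  T[2,:] = [+0.0000, -0.1000, +1.2000, -0.2000]
  T[3,:] = [+0.0000, -0.3042, +0.9833, -0.6917]
|λ(T)| sorted: 1.1532, 0.2688, 0.2688, 0.0000.
ρ = 1.1532; 1.1532 > 1: divergent.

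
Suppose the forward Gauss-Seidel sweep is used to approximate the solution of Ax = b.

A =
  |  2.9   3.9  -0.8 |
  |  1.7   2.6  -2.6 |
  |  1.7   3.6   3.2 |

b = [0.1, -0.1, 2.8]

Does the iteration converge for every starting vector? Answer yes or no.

Split A = D + L + U, D = diag(2.9, 2.6, 3.2).
Gauss-Seidel: T = -(D+L)⁻¹U, row 0 first, T[0,2] = -(-0.8)/(2.9) = +0.2759; later rows by forward substitution.
  T[0,:] = [+0.0000 -1.3448 +0.2759]
  T[1,:] = [+0.0000 +0.8793 +0.8196]
  T[2,:] = [+0.0000 -0.2748 -1.0686]
|λ(T)| sorted: 0.9452, 0.7559, 0.0000.
ρ(T) = max|λ| = 0.9452; 0.9452 < 1, so it converges for any x₀.

yes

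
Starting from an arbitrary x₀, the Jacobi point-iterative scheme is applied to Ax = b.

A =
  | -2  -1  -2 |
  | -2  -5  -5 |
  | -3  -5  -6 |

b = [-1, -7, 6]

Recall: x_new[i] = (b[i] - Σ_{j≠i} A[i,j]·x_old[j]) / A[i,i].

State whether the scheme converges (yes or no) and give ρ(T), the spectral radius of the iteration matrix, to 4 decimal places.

no, ρ = 1.3968

Let D = diag(-2, -5, -6); L, U the strict triangles.
T_J = -D⁻¹(L+U): T[0,2] = -(-2)/(-2) = -1.0000; T[0,0] = 0.
  T[0,:] = [+0.0000, -0.5000, -1.0000]
  T[1,:] = [-0.4000, +0.0000, -1.0000]
  T[2,:] = [-0.5000, -0.8333, +0.0000]
|roots of det(T-λI)|: 1.3968, 0.9632, 0.4336.
spectral radius ρ = 1.3968; 1.3968 > 1, so it fails to converge.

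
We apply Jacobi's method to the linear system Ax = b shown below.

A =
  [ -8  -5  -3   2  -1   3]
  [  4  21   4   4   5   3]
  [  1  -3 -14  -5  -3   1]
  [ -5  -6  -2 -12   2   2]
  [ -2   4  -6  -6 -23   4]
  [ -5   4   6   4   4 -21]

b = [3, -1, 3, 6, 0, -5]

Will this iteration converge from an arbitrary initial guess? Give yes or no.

yes

Write A = D+L+U with D = diag(-8, 21, -14, -12, -23, -21).
T_J = -D⁻¹(L+U): T[4,0] = -(-2)/(-23) = -0.0870; T[4,4] = 0.
  T[0,:] = [+0.0000, -0.6250, -0.3750, +0.2500, -0.1250, +0.3750]
  T[1,:] = [-0.1905, +0.0000, -0.1905, -0.1905, -0.2381, -0.1429]
  T[2,:] = [+0.0714, -0.2143, +0.0000, -0.3571, -0.2143, +0.0714]
  T[3,:] = [-0.4167, -0.5000, -0.1667, +0.0000, +0.1667, +0.1667]
  T[4,:] = [-0.0870, +0.1739, -0.2609, -0.2609, +0.0000, +0.1739]
  T[5,:] = [-0.2381, +0.1905, +0.2857, +0.1905, +0.1905, +0.0000]
|eigenvalues of T|: 0.8255, 0.5600, 0.5600, 0.3135, 0.3135, 0.2622.
ρ = 0.8255; 0.8255 < 1, so it converges for any x₀.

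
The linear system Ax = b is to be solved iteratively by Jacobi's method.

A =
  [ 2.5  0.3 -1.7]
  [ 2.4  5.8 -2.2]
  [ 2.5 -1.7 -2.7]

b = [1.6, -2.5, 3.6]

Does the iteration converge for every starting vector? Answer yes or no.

Write A = D+L+U with D = diag(2.5, 5.8, -2.7).
Jacobi T = -D⁻¹(L+U): T[2,0] = -(2.5)/(-2.7) = +0.9259; T[2,2] = 0.
  T[0,:] = [+0.0000 -0.1200 +0.6800]
  T[1,:] = [-0.4138 +0.0000 +0.3793]
  T[2,:] = [+0.9259 -0.6296 +0.0000]
|eigenvalues of T|: 0.7829, 0.4153, 0.4153.
ρ(T) = max|λ| = 0.7829; 0.7829 < 1: convergent.

yes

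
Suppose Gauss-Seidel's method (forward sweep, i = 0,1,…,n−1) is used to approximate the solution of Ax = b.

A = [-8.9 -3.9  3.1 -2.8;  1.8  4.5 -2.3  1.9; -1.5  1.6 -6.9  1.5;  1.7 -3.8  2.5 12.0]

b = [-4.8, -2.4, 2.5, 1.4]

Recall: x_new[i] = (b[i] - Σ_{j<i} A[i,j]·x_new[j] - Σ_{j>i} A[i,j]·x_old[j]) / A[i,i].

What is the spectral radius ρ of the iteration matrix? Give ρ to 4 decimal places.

0.3241

A = D + L + U where D = diag(-8.9, 4.5, -6.9, 12).
T_GS = -(D+L)⁻¹U: row 0 first, T[0,3] = -(-2.8)/(-8.9) = -0.3146; later rows by forward substitution.
  T[0,:] = [+0.0000 -0.4382 +0.3483 -0.3146]
  T[1,:] = [+0.0000 +0.1753 +0.3718 -0.2964]
  T[2,:] = [+0.0000 +0.1359 +0.0105 +0.2171]
  T[3,:] = [+0.0000 +0.0893 +0.0662 -0.0945]
eigenvalue magnitudes: 0.3241, 0.1459, 0.1459, 0.0000.
spectral radius ρ = 0.3241; 0.3241 < 1, so it converges for any x₀.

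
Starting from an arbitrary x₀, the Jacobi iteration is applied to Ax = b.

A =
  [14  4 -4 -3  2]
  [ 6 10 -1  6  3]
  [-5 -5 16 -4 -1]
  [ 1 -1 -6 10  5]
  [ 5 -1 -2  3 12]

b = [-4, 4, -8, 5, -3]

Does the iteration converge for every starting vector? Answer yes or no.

Split A = D + L + U, D = diag(14, 10, 16, 10, 12).
T_J = -D⁻¹(L+U): T[1,2] = -(-1)/(10) = +0.1000; T[1,1] = 0.
  T[0,:] = [+0.0000  -0.2857  +0.2857  +0.2143  -0.1429]
  T[1,:] = [-0.6000  +0.0000  +0.1000  -0.6000  -0.3000]
  T[2,:] = [+0.3125  +0.3125  +0.0000  +0.2500  +0.0625]
  T[3,:] = [-0.1000  +0.1000  +0.6000  +0.0000  -0.5000]
  T[4,:] = [-0.4167  +0.0833  +0.1667  -0.2500  +0.0000]
|eigenvalues of T|: 0.8945, 0.6175, 0.3330, 0.3330, 0.0390.
spectral radius ρ = 0.8945; 0.8945 < 1: convergent.

yes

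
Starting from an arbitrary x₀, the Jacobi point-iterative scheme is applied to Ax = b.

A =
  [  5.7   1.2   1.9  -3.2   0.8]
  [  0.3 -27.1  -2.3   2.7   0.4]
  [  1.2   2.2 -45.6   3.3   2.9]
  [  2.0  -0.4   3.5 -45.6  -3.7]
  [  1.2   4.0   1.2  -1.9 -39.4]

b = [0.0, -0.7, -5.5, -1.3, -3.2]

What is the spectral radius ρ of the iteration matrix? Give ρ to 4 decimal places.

Diagonal D = diag(5.7, -27.1, -45.6, -45.6, -39.4); L, U strict lower/upper.
Jacobi T = -D⁻¹(L+U): T[4,1] = -(4)/(-39.4) = +0.1015; T[4,4] = 0.
  T[0,:] = [+0.0000  -0.2105  -0.3333  +0.5614  -0.1404]
  T[1,:] = [+0.0111  +0.0000  -0.0849  +0.0996  +0.0148]
  T[2,:] = [+0.0263  +0.0482  +0.0000  +0.0724  +0.0636]
  T[3,:] = [+0.0439  -0.0088  +0.0768  +0.0000  -0.0811]
  T[4,:] = [+0.0305  +0.1015  +0.0305  -0.0482  +0.0000]
|eigenvalues of T|: 0.2061, 0.1318, 0.1318, 0.1059, 0.0220.
ρ(T) = max|λ| = 0.2061; 0.2061 < 1 ⇒ converges.

0.2061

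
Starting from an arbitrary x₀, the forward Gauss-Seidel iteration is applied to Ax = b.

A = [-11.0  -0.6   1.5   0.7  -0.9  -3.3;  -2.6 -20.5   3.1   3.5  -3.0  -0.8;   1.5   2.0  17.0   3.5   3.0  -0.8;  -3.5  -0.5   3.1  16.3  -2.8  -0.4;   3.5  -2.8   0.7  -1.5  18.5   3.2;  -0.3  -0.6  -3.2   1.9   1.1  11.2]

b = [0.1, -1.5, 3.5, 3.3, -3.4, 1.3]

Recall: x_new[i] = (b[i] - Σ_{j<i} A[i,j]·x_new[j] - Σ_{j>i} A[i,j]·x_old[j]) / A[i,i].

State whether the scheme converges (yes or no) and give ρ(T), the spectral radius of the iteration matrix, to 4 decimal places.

Split A = D + L + U, D = diag(-11, -20.5, 17, 16.3, 18.5, 11.2).
T_GS = -(D+L)⁻¹U: row 0 first, T[0,5] = -(-3.3)/(-11) = -0.3000; later rows by forward substitution.
  T[0,:] = [+0.0000 -0.0545 +0.1364 +0.0636 -0.0818 -0.3000]
  T[1,:] = [+0.0000 +0.0069 +0.1339 +0.1627 -0.1360 -0.0010]
  T[2,:] = [+0.0000 +0.0040 -0.0278 -0.2306 -0.1533 +0.0736]
  T[3,:] = [+0.0000 -0.0123 +0.0387 +0.0625 +0.1792 -0.0539]
  T[4,:] = [+0.0000 +0.0102 -0.0013 +0.0264 +0.0152 -0.1235]
  T[5,:] = [+0.0000 +0.0011 -0.0035 -0.0687 -0.0852 +0.0342]
|λ(T)| sorted: 0.1808, 0.1019, 0.1019, 0.0300, 0.0240, 0.0000.
ρ = 0.1808; 0.1808 < 1 ⇒ converges.

yes, ρ = 0.1808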